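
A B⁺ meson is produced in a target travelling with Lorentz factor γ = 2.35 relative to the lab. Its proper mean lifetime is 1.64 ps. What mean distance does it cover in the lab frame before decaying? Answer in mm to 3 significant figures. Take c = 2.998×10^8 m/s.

d ≈ 1.05 mm

β = √(1 − 1/γ²) = √(1 − 1/2.35²) = 0.90494
Dilated lifetime: Δt = γτ₀ = 2.35 × 1.64 ps = 3.8540 ps
d = vΔt = 0.90494c × 3.8540 ps = 2.7130×10^8 m/s × 3.8540×10^-12 s = 1.05 mm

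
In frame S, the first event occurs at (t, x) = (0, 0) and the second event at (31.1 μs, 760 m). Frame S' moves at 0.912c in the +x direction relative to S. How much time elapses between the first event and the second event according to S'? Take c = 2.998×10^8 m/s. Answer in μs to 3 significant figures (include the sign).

Δt' ≈ 70.2 μs

γ = 1/√(1 − 0.912²) = 2.4379
Δt' = γ(Δt − vΔx/c²) = 2.4379 × (31.1 μs − 0.912×760 m / (2.998×10^8 m/s))
= 2.4379 × (28.788 μs) = 70.2 μs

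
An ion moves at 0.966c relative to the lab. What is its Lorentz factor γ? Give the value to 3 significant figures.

γ ≈ 3.87

γ = 1/√(1 − β²) = 1/√(1 − 0.966²) = 1/√(0.066844) = 3.87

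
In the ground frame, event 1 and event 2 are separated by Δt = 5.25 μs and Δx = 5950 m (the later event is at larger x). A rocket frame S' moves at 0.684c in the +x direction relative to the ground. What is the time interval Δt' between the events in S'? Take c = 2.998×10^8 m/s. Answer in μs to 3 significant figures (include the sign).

Δt' ≈ -11.4 μs

γ = 1/√(1 − 0.684²) = 1.3708
Δt' = γ(Δt − vΔx/c²) = 1.3708 × (5.25 μs − 0.684×5950 m / (2.998×10^8 m/s))
= 1.3708 × (-8.3251 μs) = -11.4 μs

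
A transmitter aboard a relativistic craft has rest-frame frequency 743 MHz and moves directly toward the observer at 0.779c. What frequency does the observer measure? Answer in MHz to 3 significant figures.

Relativistic Doppler: f_obs = f_src √((1+β)/(1−β))
= 743 × √(1.7790/0.22100) = 743 × 2.8372 = 2110 MHz

f_obs ≈ 2110 MHz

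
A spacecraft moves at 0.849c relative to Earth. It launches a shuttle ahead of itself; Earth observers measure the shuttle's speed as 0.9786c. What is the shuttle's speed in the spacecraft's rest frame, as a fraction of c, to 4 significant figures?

Inverse velocity addition: u' = (u − v)/(1 − uv/c²)
= (0.9786 − 0.849)/(1 − 0.9786×0.849) = 0.1296/0.169169 = 0.7661

u' ≈ 0.7661c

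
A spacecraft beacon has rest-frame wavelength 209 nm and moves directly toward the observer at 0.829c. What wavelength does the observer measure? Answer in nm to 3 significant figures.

Relativistic Doppler: λ_obs = λ_src √((1−β)/(1+β))
= 209 × √(0.17100/1.8290) = 209 × 0.30577 = 63.9 nm

λ_obs ≈ 63.9 nm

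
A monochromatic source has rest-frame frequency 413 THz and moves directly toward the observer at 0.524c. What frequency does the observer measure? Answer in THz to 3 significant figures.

f_obs ≈ 739 THz

Relativistic Doppler: f_obs = f_src √((1+β)/(1−β))
= 413 × √(1.5240/0.47600) = 413 × 1.7893 = 739 THz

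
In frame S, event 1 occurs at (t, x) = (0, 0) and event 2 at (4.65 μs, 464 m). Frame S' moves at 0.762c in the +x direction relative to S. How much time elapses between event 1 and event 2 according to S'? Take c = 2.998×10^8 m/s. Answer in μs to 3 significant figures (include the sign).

γ = 1/√(1 − 0.762²) = 1.5442
Δt' = γ(Δt − vΔx/c²) = 1.5442 × (4.65 μs − 0.762×464 m / (2.998×10^8 m/s))
= 1.5442 × (3.4707 μs) = 5.36 μs

Δt' ≈ 5.36 μs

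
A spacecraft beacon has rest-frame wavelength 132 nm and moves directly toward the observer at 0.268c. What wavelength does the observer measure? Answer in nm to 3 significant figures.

λ_obs ≈ 100 nm

Relativistic Doppler: λ_obs = λ_src √((1−β)/(1+β))
= 132 × √(0.73200/1.2680) = 132 × 0.75979 = 100 nm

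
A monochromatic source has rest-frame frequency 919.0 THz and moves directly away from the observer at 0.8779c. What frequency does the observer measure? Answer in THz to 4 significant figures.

Relativistic Doppler: f_obs = f_src √((1−β)/(1+β))
= 919.0 × √(0.122100/1.87790) = 919.0 × 0.254989 = 234.3 THz

f_obs ≈ 234.3 THz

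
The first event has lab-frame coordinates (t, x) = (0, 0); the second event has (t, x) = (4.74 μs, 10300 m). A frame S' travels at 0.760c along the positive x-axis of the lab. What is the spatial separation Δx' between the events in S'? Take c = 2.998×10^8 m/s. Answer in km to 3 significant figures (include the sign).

γ = 1/√(1 − 0.760²) = 1.5386
Δx' = γ(Δx − vΔt) = 1.5386 × (10300 m − 0.760×(2.998×10^8 m/s)×4.74×10^-6 s)
= 1.5386 × (9220.0 m) = 14.2 km

Δx' ≈ 14.2 km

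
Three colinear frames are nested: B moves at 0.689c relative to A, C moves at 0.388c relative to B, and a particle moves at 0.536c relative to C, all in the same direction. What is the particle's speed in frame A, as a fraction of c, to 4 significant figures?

Compose boost 2: (0.388 + 0.689)/(1 + 0.388×0.689) = 1.077/1.26733 = 0.849817
Compose boost 3: (0.536 + 0.849817)/(1 + 0.536×0.849817) = 1.38582/1.45550 = 0.9521

u ≈ 0.9521c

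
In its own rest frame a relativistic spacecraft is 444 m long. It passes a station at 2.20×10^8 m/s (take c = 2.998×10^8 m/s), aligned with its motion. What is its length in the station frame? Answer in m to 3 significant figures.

β = v/c = 2.20×10^8 / 2.998×10^8 = 0.73382
γ = 1/√(1 − 0.73382²) = 1.4720
Length contraction: L = L₀/γ = 444/1.4720 = 302 m

L ≈ 302 m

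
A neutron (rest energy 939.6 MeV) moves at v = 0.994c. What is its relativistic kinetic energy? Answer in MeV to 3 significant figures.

K ≈ 7650 MeV

γ = 1/√(1 − 0.994²) = 9.1424
K = (γ − 1)m₀c² = (9.1424 − 1) × 939.6 MeV = 8.1424 × 939.6 MeV = 7650 MeV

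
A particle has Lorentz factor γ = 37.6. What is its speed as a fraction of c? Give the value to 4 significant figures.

β = √(1 − 1/γ²) = √(1 − 1/37.6²) = √(0.999293) = 0.9996

β ≈ 0.9996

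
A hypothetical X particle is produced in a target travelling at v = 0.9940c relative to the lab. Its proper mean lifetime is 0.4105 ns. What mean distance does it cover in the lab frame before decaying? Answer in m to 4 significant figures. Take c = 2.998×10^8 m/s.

γ = 1/√(1 − 0.9940²) = 9.14243
Dilated lifetime: Δt = γτ₀ = 9.14243 × 0.4105 ns = 3.75297 ns
d = vΔt = 0.9940c × 3.75297 ns = 2.98001×10^8 m/s × 3.75297×10^-9 s = 1.118 m

d ≈ 1.118 m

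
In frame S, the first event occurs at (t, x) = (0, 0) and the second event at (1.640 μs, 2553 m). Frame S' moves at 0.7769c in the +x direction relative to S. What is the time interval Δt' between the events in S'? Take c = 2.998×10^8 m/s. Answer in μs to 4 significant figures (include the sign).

Δt' ≈ -7.903 μs

γ = 1/√(1 − 0.7769²) = 1.58825
Δt' = γ(Δt − vΔx/c²) = 1.58825 × (1.640 μs − 0.7769×2553 m / (2.998×10^8 m/s))
= 1.58825 × (-4.97583 μs) = -7.903 μs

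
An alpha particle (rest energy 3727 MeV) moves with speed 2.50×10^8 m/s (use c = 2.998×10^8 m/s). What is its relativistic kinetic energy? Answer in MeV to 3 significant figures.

β = v/c = 2.50×10^8 / 2.998×10^8 = 0.83389
γ = 1/√(1 − 0.83389²) = 1.8118
K = (γ − 1)m₀c² = (1.8118 − 1) × 3727 MeV = 0.81182 × 3727 MeV = 3030 MeV

K ≈ 3030 MeV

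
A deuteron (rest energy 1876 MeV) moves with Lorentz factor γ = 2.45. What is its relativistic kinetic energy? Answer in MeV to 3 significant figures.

γ = 2.45 (given)
K = (γ − 1)m₀c² = (2.45 − 1) × 1876 MeV = 1.4500 × 1876 MeV = 2720 MeV

K ≈ 2720 MeV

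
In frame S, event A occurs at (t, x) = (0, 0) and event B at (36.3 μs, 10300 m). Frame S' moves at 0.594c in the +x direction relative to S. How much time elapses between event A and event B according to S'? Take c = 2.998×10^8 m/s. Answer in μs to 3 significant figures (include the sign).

Δt' ≈ 19.8 μs

γ = 1/√(1 − 0.594²) = 1.2431
Δt' = γ(Δt − vΔx/c²) = 1.2431 × (36.3 μs − 0.594×10300 m / (2.998×10^8 m/s))
= 1.2431 × (15.892 μs) = 19.8 μs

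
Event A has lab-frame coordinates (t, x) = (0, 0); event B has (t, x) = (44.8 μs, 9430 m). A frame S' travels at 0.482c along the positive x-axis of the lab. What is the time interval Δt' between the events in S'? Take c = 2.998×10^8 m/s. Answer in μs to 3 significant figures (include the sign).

γ = 1/√(1 − 0.482²) = 1.1413
Δt' = γ(Δt − vΔx/c²) = 1.1413 × (44.8 μs − 0.482×9430 m / (2.998×10^8 m/s))
= 1.1413 × (29.639 μs) = 33.8 μs

Δt' ≈ 33.8 μs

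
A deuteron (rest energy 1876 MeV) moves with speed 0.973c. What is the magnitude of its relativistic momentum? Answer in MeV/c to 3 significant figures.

γ = 1/√(1 − 0.973²) = 4.3327
p = γβm₀c = 4.3327 × 0.973 × 1876 MeV/c = 7910 MeV/c

p ≈ 7910 MeV/c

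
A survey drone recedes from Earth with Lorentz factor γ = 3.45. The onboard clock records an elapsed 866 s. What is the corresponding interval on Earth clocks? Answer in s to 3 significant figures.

Δt ≈ 2990 s

γ = 3.45 (given)
Time dilation: Δt = γτ₀ = 3.45 × 866 s = 2990 s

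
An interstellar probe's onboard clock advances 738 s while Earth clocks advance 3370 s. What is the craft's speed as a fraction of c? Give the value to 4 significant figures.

γ = Δt/τ₀ = 3370/738 = 4.56640
β = √(1 − 1/γ²) = √(1 − 1/4.56640²) = 0.9757

β ≈ 0.9757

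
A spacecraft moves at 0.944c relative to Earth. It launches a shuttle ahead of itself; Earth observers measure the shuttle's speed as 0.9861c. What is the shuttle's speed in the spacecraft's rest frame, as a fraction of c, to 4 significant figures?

u' ≈ 0.6091c

Inverse velocity addition: u' = (u − v)/(1 − uv/c²)
= (0.9861 − 0.944)/(1 − 0.9861×0.944) = 0.04210/0.0691216 = 0.6091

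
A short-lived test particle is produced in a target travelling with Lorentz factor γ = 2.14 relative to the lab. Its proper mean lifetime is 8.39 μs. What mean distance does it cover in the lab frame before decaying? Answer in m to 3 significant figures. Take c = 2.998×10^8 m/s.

d ≈ 4760 m

β = √(1 − 1/γ²) = √(1 − 1/2.14²) = 0.88410
Dilated lifetime: Δt = γτ₀ = 2.14 × 8.39 μs = 17.955 μs
d = vΔt = 0.88410c × 17.955 μs = 2.6505×10^8 m/s × 1.7955×10^-5 s = 4760 m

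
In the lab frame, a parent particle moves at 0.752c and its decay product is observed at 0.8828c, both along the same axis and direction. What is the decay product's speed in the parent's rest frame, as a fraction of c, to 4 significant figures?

Inverse velocity addition: u' = (u − v)/(1 − uv/c²)
= (0.8828 − 0.752)/(1 − 0.8828×0.752) = 0.1308/0.336134 = 0.3891

u' ≈ 0.3891c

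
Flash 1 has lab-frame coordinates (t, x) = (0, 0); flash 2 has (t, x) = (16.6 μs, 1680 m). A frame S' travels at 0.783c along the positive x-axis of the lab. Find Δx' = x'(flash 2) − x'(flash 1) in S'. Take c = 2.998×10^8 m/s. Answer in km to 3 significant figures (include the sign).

γ = 1/√(1 − 0.783²) = 1.6077
Δx' = γ(Δx − vΔt) = 1.6077 × (1680 m − 0.783×(2.998×10^8 m/s)×16.6×10^-6 s)
= 1.6077 × (-2216.7 m) = -3.56 km

Δx' ≈ -3.56 km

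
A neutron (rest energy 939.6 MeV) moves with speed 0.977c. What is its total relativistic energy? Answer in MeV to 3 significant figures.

γ = 1/√(1 − 0.977²) = 4.6896
E = γm₀c² = 4.6896 × 939.6 MeV = 4410 MeV

E ≈ 4410 MeV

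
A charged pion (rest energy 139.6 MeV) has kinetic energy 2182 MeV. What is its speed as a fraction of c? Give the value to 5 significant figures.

γ = 1 + K/(m₀c²) = 1 + 2182/139.6 = 16.63037
β = √(1 − 1/γ²) = 0.99819

β ≈ 0.99819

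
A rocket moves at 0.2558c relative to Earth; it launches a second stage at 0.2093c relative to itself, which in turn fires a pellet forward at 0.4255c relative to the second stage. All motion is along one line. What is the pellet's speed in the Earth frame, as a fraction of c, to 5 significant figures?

Compose boost 2: (0.2093 + 0.2558)/(1 + 0.2093×0.2558) = 0.46510/1.053539 = 0.4414645
Compose boost 3: (0.4255 + 0.4414645)/(1 + 0.4255×0.4414645) = 0.8669645/1.187843 = 0.72986

u ≈ 0.72986c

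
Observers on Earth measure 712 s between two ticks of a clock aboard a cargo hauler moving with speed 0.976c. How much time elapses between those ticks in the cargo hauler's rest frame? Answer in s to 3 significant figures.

τ₀ ≈ 155 s

γ = 1/√(1 − 0.976²) = 4.5920
Proper time: τ₀ = Δt/γ = 712/4.5920 = 155 s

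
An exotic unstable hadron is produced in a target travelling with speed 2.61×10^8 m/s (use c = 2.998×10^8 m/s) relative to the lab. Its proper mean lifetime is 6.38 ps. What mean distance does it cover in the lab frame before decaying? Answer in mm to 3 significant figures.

β = v/c = 2.61×10^8 / 2.998×10^8 = 0.87058
γ = 1/√(1 − 0.87058²) = 2.0324
Dilated lifetime: Δt = γτ₀ = 2.0324 × 6.38 ps = 12.967 ps
d = vΔt = 0.87058c × 12.967 ps = 2.6100×10^8 m/s × 1.2967×10^-11 s = 3.38 mm

d ≈ 3.38 mm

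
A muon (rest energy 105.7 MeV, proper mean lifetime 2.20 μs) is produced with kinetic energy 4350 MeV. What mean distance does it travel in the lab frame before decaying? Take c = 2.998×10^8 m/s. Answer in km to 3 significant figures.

γ = 1 + K/(m₀c²) = 1 + 4350/105.7 = 42.154
β = √(1 − 1/γ²) = 0.99972
Dilated lifetime: γτ₀ = 42.154 × 2.20 μs = 92.739 μs
d = βc·γτ₀ = 0.99972 × (2.998×10^8 m/s) × 9.2739×10^-5 s = 27.8 km

d ≈ 27.8 km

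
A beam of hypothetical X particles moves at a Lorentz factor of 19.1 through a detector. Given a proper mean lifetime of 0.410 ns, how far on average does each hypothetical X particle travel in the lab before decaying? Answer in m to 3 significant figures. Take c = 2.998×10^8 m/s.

d ≈ 2.34 m

β = √(1 − 1/γ²) = √(1 − 1/19.1²) = 0.99863
Dilated lifetime: Δt = γτ₀ = 19.1 × 0.410 ns = 7.8310 ns
d = vΔt = 0.99863c × 7.8310 ns = 2.9939×10^8 m/s × 7.8310×10^-9 s = 2.34 m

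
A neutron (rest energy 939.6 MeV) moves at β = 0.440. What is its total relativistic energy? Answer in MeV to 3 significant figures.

γ = 1/√(1 − 0.440²) = 1.1136
E = γm₀c² = 1.1136 × 939.6 MeV = 1050 MeV

E ≈ 1050 MeV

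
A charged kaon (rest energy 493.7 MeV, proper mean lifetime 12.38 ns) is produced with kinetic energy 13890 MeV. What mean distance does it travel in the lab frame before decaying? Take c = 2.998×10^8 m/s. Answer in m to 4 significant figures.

d ≈ 108.1 m

γ = 1 + K/(m₀c²) = 1 + 13890/493.7 = 29.1345
β = √(1 − 1/γ²) = 0.999411
Dilated lifetime: γτ₀ = 29.1345 × 12.38 ns = 360.685 ns
d = βc·γτ₀ = 0.999411 × (2.998×10^8 m/s) × 3.60685×10^-7 s = 108.1 m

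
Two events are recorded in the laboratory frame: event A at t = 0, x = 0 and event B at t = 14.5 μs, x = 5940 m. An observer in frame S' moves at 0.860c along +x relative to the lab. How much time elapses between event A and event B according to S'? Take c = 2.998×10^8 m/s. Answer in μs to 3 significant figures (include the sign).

γ = 1/√(1 − 0.860²) = 1.9597
Δt' = γ(Δt − vΔx/c²) = 1.9597 × (14.5 μs − 0.860×5940 m / (2.998×10^8 m/s))
= 1.9597 × (-2.5394 μs) = -4.98 μs

Δt' ≈ -4.98 μs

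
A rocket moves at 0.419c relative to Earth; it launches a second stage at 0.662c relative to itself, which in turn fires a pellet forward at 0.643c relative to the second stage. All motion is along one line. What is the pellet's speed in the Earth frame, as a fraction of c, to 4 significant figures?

u ≈ 0.9645c

Compose boost 2: (0.662 + 0.419)/(1 + 0.662×0.419) = 1.081/1.27738 = 0.846265
Compose boost 3: (0.643 + 0.846265)/(1 + 0.643×0.846265) = 1.48926/1.54415 = 0.9645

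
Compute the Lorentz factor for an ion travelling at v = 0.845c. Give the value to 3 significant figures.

γ = 1/√(1 − β²) = 1/√(1 − 0.845²) = 1/√(0.28598) = 1.87

γ ≈ 1.87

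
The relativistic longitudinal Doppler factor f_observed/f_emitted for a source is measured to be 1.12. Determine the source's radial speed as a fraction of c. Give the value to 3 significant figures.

f_obs/f_src = √((1+β)/(1−β)) = 1.12  ⇒  (1+β)/(1−β) = 1.2544
β = |1 − D²|/(1 + D²) = |1 − 1.2544|/(1 + 1.2544) = 0.113

β ≈ 0.113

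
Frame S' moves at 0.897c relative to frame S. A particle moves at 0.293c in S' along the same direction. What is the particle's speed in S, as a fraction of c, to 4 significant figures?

u ≈ 0.9423c

Relativistic velocity addition: u = (u' + v)/(1 + u'v/c²)
= (0.293 + 0.897)/(1 + 0.293×0.897) = 1.190/1.26282 = 0.9423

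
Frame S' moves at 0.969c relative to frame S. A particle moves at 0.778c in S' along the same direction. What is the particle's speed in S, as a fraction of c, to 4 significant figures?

Relativistic velocity addition: u = (u' + v)/(1 + u'v/c²)
= (0.778 + 0.969)/(1 + 0.778×0.969) = 1.747/1.75388 = 0.9961

u ≈ 0.9961c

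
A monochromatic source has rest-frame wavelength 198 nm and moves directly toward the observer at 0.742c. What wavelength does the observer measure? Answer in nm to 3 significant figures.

Relativistic Doppler: λ_obs = λ_src √((1−β)/(1+β))
= 198 × √(0.25800/1.7420) = 198 × 0.38484 = 76.2 nm

λ_obs ≈ 76.2 nm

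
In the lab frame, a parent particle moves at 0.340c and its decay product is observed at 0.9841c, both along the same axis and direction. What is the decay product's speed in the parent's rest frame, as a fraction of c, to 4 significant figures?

Inverse velocity addition: u' = (u − v)/(1 − uv/c²)
= (0.9841 − 0.340)/(1 − 0.9841×0.340) = 0.6441/0.665406 = 0.9680

u' ≈ 0.9680c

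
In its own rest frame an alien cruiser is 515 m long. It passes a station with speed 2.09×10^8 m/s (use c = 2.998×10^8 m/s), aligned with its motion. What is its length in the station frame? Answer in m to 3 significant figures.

β = v/c = 2.09×10^8 / 2.998×10^8 = 0.69713
γ = 1/√(1 − 0.69713²) = 1.3948
Length contraction: L = L₀/γ = 515/1.3948 = 369 m

L ≈ 369 m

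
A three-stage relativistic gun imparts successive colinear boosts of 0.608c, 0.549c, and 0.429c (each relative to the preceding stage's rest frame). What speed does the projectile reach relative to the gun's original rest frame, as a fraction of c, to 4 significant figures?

Compose boost 2: (0.549 + 0.608)/(1 + 0.549×0.608) = 1.157/1.33379 = 0.867452
Compose boost 3: (0.429 + 0.867452)/(1 + 0.429×0.867452) = 1.29645/1.37214 = 0.9448

u ≈ 0.9448c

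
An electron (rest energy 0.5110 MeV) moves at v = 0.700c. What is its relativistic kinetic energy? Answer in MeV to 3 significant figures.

K ≈ 0.205 MeV

γ = 1/√(1 − 0.700²) = 1.4003
K = (γ − 1)m₀c² = (1.4003 − 1) × 0.5110 MeV = 0.40028 × 0.5110 MeV = 0.205 MeV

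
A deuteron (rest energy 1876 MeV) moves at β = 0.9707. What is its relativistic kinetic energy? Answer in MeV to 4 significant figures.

K ≈ 5931 MeV

γ = 1/√(1 − 0.9707²) = 4.16156
K = (γ − 1)m₀c² = (4.16156 − 1) × 1876 MeV = 3.16156 × 1876 MeV = 5931 MeV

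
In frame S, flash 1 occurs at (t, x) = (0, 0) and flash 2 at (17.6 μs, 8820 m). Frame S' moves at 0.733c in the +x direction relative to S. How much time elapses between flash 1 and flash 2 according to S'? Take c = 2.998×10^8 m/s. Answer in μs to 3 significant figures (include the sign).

γ = 1/√(1 − 0.733²) = 1.4701
Δt' = γ(Δt − vΔx/c²) = 1.4701 × (17.6 μs − 0.733×8820 m / (2.998×10^8 m/s))
= 1.4701 × (-3.9646 μs) = -5.83 μs

Δt' ≈ -5.83 μs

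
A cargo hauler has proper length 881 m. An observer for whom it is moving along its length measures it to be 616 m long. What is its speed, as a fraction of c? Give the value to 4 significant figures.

β ≈ 0.7149

γ = L₀/L = 881/616 = 1.43019
β = √(1 − 1/γ²) = 0.7149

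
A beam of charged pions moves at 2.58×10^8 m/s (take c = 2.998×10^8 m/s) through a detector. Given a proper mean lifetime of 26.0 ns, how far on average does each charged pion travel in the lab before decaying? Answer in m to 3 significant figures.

β = v/c = 2.58×10^8 / 2.998×10^8 = 0.86057
γ = 1/√(1 − 0.86057²) = 1.9634
Dilated lifetime: Δt = γτ₀ = 1.9634 × 26.0 ns = 51.048 ns
d = vΔt = 0.86057c × 51.048 ns = 2.5800×10^8 m/s × 5.1048×10^-8 s = 13.2 m

d ≈ 13.2 m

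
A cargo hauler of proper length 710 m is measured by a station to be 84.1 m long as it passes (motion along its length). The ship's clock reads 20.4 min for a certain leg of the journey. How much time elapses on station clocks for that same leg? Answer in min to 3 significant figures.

Length contraction ⇒ γ = L₀/L = 710/84.1 = 8.4423
Time dilation: Δt = γτ₀ = 8.4423 × 20.4 min = 172 min

Δt ≈ 172 min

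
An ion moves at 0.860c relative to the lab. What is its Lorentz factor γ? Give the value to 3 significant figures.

γ ≈ 1.96

γ = 1/√(1 − β²) = 1/√(1 − 0.860²) = 1/√(0.26040) = 1.96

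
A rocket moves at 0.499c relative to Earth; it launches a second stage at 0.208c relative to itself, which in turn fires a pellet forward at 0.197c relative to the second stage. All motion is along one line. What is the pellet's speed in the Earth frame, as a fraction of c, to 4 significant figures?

u ≈ 0.7437c

Compose boost 2: (0.208 + 0.499)/(1 + 0.208×0.499) = 0.7070/1.10379 = 0.640519
Compose boost 3: (0.197 + 0.640519)/(1 + 0.197×0.640519) = 0.837519/1.12618 = 0.7437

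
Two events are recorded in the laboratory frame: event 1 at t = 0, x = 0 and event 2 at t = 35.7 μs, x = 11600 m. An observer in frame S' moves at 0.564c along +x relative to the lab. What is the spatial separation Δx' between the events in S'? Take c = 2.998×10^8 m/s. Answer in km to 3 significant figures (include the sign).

γ = 1/√(1 − 0.564²) = 1.2110
Δx' = γ(Δx − vΔt) = 1.2110 × (11600 m − 0.564×(2.998×10^8 m/s)×35.7×10^-6 s)
= 1.2110 × (5563.6 m) = 6.74 km

Δx' ≈ 6.74 km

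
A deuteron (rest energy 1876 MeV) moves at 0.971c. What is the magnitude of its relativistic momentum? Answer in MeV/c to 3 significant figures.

γ = 1/√(1 − 0.971²) = 4.1827
p = γβm₀c = 4.1827 × 0.971 × 1876 MeV/c = 7620 MeV/c

p ≈ 7620 MeV/c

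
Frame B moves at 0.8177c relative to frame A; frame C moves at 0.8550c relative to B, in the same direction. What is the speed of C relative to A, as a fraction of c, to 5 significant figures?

u ≈ 0.98444c

Compose boost 2: (0.8550 + 0.8177)/(1 + 0.8550×0.8177) = 1.6727/1.699133 = 0.98444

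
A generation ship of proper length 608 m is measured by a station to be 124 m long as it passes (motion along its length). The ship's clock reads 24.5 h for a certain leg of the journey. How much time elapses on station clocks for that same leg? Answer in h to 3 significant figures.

Δt ≈ 120 h

Length contraction ⇒ γ = L₀/L = 608/124 = 4.9032
Time dilation: Δt = γτ₀ = 4.9032 × 24.5 h = 120 h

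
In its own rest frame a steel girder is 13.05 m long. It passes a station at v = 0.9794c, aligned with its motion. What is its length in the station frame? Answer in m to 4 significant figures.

L ≈ 2.635 m

γ = 1/√(1 − 0.9794²) = 4.95222
Length contraction: L = L₀/γ = 13.05/4.95222 = 2.635 m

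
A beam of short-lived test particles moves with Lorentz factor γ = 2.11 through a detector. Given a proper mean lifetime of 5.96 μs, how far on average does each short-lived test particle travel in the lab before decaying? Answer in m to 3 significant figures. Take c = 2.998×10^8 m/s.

d ≈ 3320 m

β = √(1 − 1/γ²) = √(1 − 1/2.11²) = 0.88056
Dilated lifetime: Δt = γτ₀ = 2.11 × 5.96 μs = 12.576 μs
d = vΔt = 0.88056c × 12.576 μs = 2.6399×10^8 m/s × 1.2576×10^-5 s = 3320 m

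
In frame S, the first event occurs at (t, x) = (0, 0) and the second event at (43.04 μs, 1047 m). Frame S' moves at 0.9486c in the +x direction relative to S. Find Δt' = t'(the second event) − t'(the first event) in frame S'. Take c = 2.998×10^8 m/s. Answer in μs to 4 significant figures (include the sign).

Δt' ≈ 125.5 μs

γ = 1/√(1 − 0.9486²) = 3.15978
Δt' = γ(Δt − vΔx/c²) = 3.15978 × (43.04 μs − 0.9486×1047 m / (2.998×10^8 m/s))
= 3.15978 × (39.7272 μs) = 125.5 μs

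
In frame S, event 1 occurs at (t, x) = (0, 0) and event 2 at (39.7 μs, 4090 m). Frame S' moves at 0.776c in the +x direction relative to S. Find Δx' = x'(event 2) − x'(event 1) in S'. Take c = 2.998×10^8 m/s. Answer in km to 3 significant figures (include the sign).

γ = 1/√(1 − 0.776²) = 1.5855
Δx' = γ(Δx − vΔt) = 1.5855 × (4090 m − 0.776×(2.998×10^8 m/s)×39.7×10^-6 s)
= 1.5855 × (-5146.0 m) = -8.16 km

Δx' ≈ -8.16 km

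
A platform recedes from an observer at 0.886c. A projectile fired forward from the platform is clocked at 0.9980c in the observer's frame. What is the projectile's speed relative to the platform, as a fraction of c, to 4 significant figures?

u' ≈ 0.9674c

Inverse velocity addition: u' = (u − v)/(1 − uv/c²)
= (0.9980 − 0.886)/(1 − 0.9980×0.886) = 0.1120/0.115772 = 0.9674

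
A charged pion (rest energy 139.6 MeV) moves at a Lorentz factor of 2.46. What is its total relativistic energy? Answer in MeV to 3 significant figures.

E ≈ 343 MeV

γ = 2.46 (given)
E = γm₀c² = 2.46 × 139.6 MeV = 343 MeV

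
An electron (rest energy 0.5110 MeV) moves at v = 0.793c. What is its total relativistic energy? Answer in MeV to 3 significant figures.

E ≈ 0.839 MeV

γ = 1/√(1 − 0.793²) = 1.6414
E = γm₀c² = 1.6414 × 0.5110 MeV = 0.839 MeV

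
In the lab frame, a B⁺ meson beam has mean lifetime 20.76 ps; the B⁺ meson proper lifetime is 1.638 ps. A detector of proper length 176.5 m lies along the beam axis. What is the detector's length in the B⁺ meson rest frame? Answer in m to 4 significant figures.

Time dilation ⇒ γ = Δt/τ₀ = 20.76/1.638 = 12.6740
Length contraction: L = L₀/γ = 176.5/12.6740 = 13.93 m

L ≈ 13.93 m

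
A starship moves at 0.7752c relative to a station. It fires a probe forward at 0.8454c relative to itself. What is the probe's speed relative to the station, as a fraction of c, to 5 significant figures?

Relativistic velocity addition: u = (u' + v)/(1 + u'v/c²)
= (0.8454 + 0.7752)/(1 + 0.8454×0.7752) = 1.6206/1.655354 = 0.97901

u ≈ 0.97901c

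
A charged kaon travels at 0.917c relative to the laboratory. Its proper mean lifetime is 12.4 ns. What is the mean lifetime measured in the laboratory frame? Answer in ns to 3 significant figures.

Δt ≈ 31.1 ns

γ = 1/√(1 − 0.917²) = 2.5070
Time dilation: Δt = γτ₀ = 2.5070 × 12.4 ns = 31.1 ns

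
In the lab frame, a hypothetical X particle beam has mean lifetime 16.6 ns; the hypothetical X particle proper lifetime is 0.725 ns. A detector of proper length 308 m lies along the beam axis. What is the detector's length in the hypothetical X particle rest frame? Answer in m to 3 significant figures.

L ≈ 13.5 m

Time dilation ⇒ γ = Δt/τ₀ = 16.6/0.725 = 22.897
Length contraction: L = L₀/γ = 308/22.897 = 13.5 m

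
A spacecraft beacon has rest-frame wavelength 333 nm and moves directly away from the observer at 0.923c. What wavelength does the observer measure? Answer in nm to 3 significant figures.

λ_obs ≈ 1660 nm

Relativistic Doppler: λ_obs = λ_src √((1+β)/(1−β))
= 333 × √(1.9230/0.077000) = 333 × 4.9974 = 1660 nm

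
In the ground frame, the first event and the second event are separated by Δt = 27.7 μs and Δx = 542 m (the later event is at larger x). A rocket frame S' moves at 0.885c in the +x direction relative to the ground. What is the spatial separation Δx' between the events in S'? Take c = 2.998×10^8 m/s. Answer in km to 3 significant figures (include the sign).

γ = 1/√(1 − 0.885²) = 2.1478
Δx' = γ(Δx − vΔt) = 2.1478 × (542 m − 0.885×(2.998×10^8 m/s)×27.7×10^-6 s)
= 2.1478 × (-6807.4 m) = -14.6 km

Δx' ≈ -14.6 km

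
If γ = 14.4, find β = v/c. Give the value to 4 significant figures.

β = √(1 − 1/γ²) = √(1 − 1/14.4²) = √(0.995177) = 0.9976

β ≈ 0.9976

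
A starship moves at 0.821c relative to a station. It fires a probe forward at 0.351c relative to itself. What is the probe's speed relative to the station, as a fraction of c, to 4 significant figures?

u ≈ 0.9098c

Relativistic velocity addition: u = (u' + v)/(1 + u'v/c²)
= (0.351 + 0.821)/(1 + 0.351×0.821) = 1.172/1.28817 = 0.9098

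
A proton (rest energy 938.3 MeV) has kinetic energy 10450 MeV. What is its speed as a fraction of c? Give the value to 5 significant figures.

β ≈ 0.99660

γ = 1 + K/(m₀c²) = 1 + 10450/938.3 = 12.13716
β = √(1 − 1/γ²) = 0.99660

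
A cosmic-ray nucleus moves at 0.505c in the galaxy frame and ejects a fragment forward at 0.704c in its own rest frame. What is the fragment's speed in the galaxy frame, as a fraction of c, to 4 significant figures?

Compose boost 2: (0.704 + 0.505)/(1 + 0.704×0.505) = 1.209/1.35552 = 0.8919

u ≈ 0.8919c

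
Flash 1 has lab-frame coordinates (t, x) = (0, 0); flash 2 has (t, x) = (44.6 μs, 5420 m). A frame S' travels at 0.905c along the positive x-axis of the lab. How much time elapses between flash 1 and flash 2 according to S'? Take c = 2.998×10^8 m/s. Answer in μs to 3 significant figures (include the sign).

Δt' ≈ 66.4 μs

γ = 1/√(1 − 0.905²) = 2.3507
Δt' = γ(Δt − vΔx/c²) = 2.3507 × (44.6 μs − 0.905×5420 m / (2.998×10^8 m/s))
= 2.3507 × (28.239 μs) = 66.4 μs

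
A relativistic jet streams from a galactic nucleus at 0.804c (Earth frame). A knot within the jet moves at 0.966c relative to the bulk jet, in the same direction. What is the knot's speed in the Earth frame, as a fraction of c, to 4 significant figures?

Relativistic velocity addition: u = (u' + v)/(1 + u'v/c²)
= (0.966 + 0.804)/(1 + 0.966×0.804) = 1.770/1.77666 = 0.9962

u ≈ 0.9962c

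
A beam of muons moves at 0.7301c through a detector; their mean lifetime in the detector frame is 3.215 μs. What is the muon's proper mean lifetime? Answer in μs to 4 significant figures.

τ₀ ≈ 2.197 μs

γ = 1/√(1 − 0.7301²) = 1.46340
Proper time: τ₀ = Δt/γ = 3.215/1.46340 = 2.197 μs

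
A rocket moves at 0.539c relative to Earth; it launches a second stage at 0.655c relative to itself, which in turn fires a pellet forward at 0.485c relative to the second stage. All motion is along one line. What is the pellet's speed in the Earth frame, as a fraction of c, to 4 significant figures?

Compose boost 2: (0.655 + 0.539)/(1 + 0.655×0.539) = 1.194/1.35305 = 0.882454
Compose boost 3: (0.485 + 0.882454)/(1 + 0.485×0.882454) = 1.36745/1.42799 = 0.9576

u ≈ 0.9576c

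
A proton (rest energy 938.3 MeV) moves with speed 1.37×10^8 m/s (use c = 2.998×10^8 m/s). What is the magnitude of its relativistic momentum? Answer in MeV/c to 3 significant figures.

β = v/c = 1.37×10^8 / 2.998×10^8 = 0.45697
γ = 1/√(1 − 0.45697²) = 1.1243
p = γβm₀c = 1.1243 × 0.45697 × 938.3 MeV/c = 482 MeV/c

p ≈ 482 MeV/c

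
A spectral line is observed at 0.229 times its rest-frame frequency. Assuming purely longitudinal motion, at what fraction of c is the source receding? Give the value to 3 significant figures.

f_obs/f_src = √((1−β)/(1+β)) = 0.229  ⇒  (1−β)/(1+β) = 0.052441
β = |1 − D²|/(1 + D²) = |1 − 0.052441|/(1 + 0.052441) = 0.900

β ≈ 0.900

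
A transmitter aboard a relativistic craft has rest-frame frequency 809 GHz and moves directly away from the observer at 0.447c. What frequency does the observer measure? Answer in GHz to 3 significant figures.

f_obs ≈ 500 GHz

Relativistic Doppler: f_obs = f_src √((1−β)/(1+β))
= 809 × √(0.55300/1.4470) = 809 × 0.61820 = 500 GHz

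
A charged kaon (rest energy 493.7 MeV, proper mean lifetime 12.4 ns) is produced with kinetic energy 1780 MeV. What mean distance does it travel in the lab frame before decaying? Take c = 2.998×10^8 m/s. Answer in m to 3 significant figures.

d ≈ 16.7 m

γ = 1 + K/(m₀c²) = 1 + 1780/493.7 = 4.6054
β = √(1 − 1/γ²) = 0.97614
Dilated lifetime: γτ₀ = 4.6054 × 12.4 ns = 57.107 ns
d = βc·γτ₀ = 0.97614 × (2.998×10^8 m/s) × 5.7107×10^-8 s = 16.7 m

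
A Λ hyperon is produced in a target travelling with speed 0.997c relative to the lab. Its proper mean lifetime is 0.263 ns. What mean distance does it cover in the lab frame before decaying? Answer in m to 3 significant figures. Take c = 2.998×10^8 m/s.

γ = 1/√(1 − 0.997²) = 12.920
Dilated lifetime: Δt = γτ₀ = 12.920 × 0.263 ns = 3.3979 ns
d = vΔt = 0.997c × 3.3979 ns = 2.9890×10^8 m/s × 3.3979×10^-9 s = 1.02 m

d ≈ 1.02 m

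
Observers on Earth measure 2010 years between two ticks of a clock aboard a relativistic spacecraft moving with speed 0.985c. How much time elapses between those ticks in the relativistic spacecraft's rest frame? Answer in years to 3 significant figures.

τ₀ ≈ 347 years

γ = 1/√(1 − 0.985²) = 5.7953
Proper time: τ₀ = Δt/γ = 2010/5.7953 = 347 years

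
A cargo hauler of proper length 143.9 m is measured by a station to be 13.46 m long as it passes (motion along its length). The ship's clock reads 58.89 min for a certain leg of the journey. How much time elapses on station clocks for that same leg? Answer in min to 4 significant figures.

Length contraction ⇒ γ = L₀/L = 143.9/13.46 = 10.6909
Time dilation: Δt = γτ₀ = 10.6909 × 58.89 min = 629.6 min

Δt ≈ 629.6 min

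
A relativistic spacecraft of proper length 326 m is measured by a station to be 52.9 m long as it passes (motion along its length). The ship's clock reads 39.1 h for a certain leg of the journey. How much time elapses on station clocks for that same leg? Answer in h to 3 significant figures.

Length contraction ⇒ γ = L₀/L = 326/52.9 = 6.1626
Time dilation: Δt = γτ₀ = 6.1626 × 39.1 h = 241 h

Δt ≈ 241 h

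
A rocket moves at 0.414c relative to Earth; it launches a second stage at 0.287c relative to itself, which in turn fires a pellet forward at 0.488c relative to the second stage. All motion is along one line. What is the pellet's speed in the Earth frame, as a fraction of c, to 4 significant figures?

u ≈ 0.8536c

Compose boost 2: (0.287 + 0.414)/(1 + 0.287×0.414) = 0.7010/1.11882 = 0.626554
Compose boost 3: (0.488 + 0.626554)/(1 + 0.488×0.626554) = 1.11455/1.30576 = 0.8536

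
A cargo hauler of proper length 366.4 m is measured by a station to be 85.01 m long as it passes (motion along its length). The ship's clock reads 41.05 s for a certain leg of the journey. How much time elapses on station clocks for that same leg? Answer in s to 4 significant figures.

Length contraction ⇒ γ = L₀/L = 366.4/85.01 = 4.31008
Time dilation: Δt = γτ₀ = 4.31008 × 41.05 s = 176.9 s

Δt ≈ 176.9 s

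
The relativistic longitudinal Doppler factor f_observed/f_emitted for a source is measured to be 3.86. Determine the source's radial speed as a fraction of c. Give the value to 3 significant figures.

β ≈ 0.874

f_obs/f_src = √((1+β)/(1−β)) = 3.86  ⇒  (1+β)/(1−β) = 14.900
β = |1 − D²|/(1 + D²) = |1 − 14.900|/(1 + 14.900) = 0.874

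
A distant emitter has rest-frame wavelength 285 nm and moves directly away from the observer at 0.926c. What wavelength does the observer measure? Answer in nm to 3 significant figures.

λ_obs ≈ 1450 nm

Relativistic Doppler: λ_obs = λ_src √((1+β)/(1−β))
= 285 × √(1.9260/0.074000) = 285 × 5.1017 = 1450 nm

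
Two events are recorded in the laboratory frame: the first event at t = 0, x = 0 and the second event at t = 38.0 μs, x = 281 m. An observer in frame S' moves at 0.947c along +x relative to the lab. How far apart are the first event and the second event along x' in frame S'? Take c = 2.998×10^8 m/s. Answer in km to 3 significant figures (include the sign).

γ = 1/√(1 − 0.947²) = 3.1130
Δx' = γ(Δx − vΔt) = 3.1130 × (281 m − 0.947×(2.998×10^8 m/s)×38.0×10^-6 s)
= 3.1130 × (-10508 m) = -32.7 km

Δx' ≈ -32.7 km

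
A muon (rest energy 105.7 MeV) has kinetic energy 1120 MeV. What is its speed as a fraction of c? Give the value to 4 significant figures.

β ≈ 0.9963

γ = 1 + K/(m₀c²) = 1 + 1120/105.7 = 11.5960
β = √(1 − 1/γ²) = 0.9963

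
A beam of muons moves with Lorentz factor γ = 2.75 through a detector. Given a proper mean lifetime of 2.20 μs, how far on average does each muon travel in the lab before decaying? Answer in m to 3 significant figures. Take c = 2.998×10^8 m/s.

d ≈ 1690 m

β = √(1 − 1/γ²) = √(1 − 1/2.75²) = 0.93154
Dilated lifetime: Δt = γτ₀ = 2.75 × 2.20 μs = 6.0500 μs
d = vΔt = 0.93154c × 6.0500 μs = 2.7928×10^8 m/s × 6.0500×10^-6 s = 1690 m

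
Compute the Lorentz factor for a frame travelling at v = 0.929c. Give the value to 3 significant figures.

γ = 1/√(1 − β²) = 1/√(1 − 0.929²) = 1/√(0.13696) = 2.70

γ ≈ 2.70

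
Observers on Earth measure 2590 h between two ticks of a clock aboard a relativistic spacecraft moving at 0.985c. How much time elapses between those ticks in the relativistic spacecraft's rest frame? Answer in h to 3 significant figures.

τ₀ ≈ 447 h

γ = 1/√(1 − 0.985²) = 5.7953
Proper time: τ₀ = Δt/γ = 2590/5.7953 = 447 h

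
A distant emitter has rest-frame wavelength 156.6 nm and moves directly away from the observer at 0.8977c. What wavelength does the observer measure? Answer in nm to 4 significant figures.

λ_obs ≈ 674.5 nm

Relativistic Doppler: λ_obs = λ_src √((1+β)/(1−β))
= 156.6 × √(1.89770/0.102300) = 156.6 × 4.30701 = 674.5 nm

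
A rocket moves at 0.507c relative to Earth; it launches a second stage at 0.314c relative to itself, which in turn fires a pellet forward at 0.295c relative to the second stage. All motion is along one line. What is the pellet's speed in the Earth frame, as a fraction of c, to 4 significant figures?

Compose boost 2: (0.314 + 0.507)/(1 + 0.314×0.507) = 0.8210/1.15920 = 0.708248
Compose boost 3: (0.295 + 0.708248)/(1 + 0.295×0.708248) = 1.00325/1.20893 = 0.8299

u ≈ 0.8299c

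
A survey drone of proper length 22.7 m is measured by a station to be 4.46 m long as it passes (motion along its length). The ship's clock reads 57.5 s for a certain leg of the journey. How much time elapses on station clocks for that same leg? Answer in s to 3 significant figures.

Length contraction ⇒ γ = L₀/L = 22.7/4.46 = 5.0897
Time dilation: Δt = γτ₀ = 5.0897 × 57.5 s = 293 s

Δt ≈ 293 s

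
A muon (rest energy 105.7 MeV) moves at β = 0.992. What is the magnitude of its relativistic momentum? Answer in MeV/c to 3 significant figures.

γ = 1/√(1 − 0.992²) = 7.9216
p = γβm₀c = 7.9216 × 0.992 × 105.7 MeV/c = 831 MeV/c

p ≈ 831 MeV/c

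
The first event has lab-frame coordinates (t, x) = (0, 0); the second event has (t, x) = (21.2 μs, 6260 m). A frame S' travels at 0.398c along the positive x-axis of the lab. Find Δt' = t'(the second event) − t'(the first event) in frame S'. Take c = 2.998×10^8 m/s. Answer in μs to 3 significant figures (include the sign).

γ = 1/√(1 − 0.398²) = 1.0901
Δt' = γ(Δt − vΔx/c²) = 1.0901 × (21.2 μs − 0.398×6260 m / (2.998×10^8 m/s))
= 1.0901 × (12.890 μs) = 14.1 μs

Δt' ≈ 14.1 μs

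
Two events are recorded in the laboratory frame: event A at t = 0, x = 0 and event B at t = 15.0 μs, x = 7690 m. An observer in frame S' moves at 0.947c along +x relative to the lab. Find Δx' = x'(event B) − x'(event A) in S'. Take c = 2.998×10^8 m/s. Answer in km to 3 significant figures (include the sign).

Δx' ≈ 10.7 km

γ = 1/√(1 − 0.947²) = 3.1130
Δx' = γ(Δx − vΔt) = 3.1130 × (7690 m − 0.947×(2.998×10^8 m/s)×15.0×10^-6 s)
= 3.1130 × (3431.3 m) = 10.7 km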